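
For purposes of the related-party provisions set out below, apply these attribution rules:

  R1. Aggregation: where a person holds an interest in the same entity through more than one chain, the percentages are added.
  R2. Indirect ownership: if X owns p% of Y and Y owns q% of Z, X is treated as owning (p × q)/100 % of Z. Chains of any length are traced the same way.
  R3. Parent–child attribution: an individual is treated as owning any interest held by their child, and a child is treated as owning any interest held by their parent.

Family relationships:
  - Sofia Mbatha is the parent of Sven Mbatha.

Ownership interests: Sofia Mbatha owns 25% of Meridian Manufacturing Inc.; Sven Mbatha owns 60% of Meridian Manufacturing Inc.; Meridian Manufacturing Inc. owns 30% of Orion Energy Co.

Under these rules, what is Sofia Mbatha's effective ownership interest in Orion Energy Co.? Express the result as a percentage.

25.5%

By parent–child attribution (R3), Sofia Mbatha is treated as also owning Sven Mbatha's interest in Meridian Manufacturing Inc, giving 25% + 60% = 85%.
Chain via Meridian Manufacturing Inc. (R2): 85% × 30% = 25.5% of Orion Energy Co.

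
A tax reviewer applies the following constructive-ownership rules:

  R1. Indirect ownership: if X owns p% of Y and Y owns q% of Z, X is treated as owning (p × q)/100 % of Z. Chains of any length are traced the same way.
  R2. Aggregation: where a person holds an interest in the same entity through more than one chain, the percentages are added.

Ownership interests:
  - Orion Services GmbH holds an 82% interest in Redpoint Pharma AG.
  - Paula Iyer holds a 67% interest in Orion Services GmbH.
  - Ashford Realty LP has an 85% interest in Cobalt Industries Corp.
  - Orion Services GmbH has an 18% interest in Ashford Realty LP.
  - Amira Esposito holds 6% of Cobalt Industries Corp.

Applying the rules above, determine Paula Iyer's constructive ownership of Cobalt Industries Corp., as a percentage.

10.251%

Chain via Orion Services GmbH → Ashford Realty LP (R1): 67% × 18% × 85% = 10.251% of Cobalt Industries Corp.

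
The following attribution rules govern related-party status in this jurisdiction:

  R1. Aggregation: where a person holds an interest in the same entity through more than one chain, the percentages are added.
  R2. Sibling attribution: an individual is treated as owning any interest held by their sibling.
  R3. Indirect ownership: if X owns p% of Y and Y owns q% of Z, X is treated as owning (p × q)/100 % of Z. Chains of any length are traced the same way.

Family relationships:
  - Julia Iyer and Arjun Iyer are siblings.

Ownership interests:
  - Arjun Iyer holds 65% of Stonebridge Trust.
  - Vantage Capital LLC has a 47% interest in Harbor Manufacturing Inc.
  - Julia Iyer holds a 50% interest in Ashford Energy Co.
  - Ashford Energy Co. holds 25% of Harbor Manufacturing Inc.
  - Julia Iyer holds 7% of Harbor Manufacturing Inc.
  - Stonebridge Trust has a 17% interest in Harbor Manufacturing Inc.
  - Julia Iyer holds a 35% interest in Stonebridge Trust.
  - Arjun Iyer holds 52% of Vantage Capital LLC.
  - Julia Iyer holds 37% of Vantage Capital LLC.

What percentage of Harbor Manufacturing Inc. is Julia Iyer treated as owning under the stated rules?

By sibling attribution (R2), Julia Iyer is treated as also owning Arjun Iyer's interest in Vantage Capital LLC, giving 37% + 52% = 89%.
By sibling attribution (R2), Julia Iyer is treated as also owning Arjun Iyer's interest in Stonebridge Trust, giving 35% + 65% = 100%.
Chain via Vantage Capital LLC (R3): 89% × 47% = 41.83% of Harbor Manufacturing Inc.
Chain via Ashford Energy Co. (R3): 50% × 25% = 12.5% of Harbor Manufacturing Inc.
Chain via Stonebridge Trust (R3): 100% × 17% = 17% of Harbor Manufacturing Inc.
Direct interest in Harbor Manufacturing Inc: 7%.
Aggregating (R1): 41.83% + 12.5% + 17% + 7% = 78.33%.

78.33%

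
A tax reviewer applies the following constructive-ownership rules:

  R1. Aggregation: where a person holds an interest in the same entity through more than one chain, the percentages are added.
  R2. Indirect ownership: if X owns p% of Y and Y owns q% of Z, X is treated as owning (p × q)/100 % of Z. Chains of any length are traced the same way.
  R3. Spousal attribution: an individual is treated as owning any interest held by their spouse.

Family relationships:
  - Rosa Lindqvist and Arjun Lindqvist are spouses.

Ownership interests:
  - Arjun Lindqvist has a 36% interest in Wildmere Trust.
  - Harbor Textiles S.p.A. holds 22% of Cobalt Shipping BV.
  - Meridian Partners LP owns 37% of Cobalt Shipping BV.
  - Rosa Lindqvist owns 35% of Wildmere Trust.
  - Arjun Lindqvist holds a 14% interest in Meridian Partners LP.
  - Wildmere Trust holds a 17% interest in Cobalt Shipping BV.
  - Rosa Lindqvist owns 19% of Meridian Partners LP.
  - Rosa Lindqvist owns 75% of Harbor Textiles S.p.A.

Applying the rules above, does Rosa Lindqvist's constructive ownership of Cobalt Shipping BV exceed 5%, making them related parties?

By spousal attribution (R3), Rosa Lindqvist is treated as also owning Arjun Lindqvist's interest in Meridian Partners LP, giving 19% + 14% = 33%.
By spousal attribution (R3), Rosa Lindqvist is treated as also owning Arjun Lindqvist's interest in Wildmere Trust, giving 35% + 36% = 71%.
Chain via Meridian Partners LP (R2): 33% × 37% = 12.21% of Cobalt Shipping BV.
Chain via Harbor Textiles S.p.A. (R2): 75% × 22% = 16.5% of Cobalt Shipping BV.
Chain via Wildmere Trust (R2): 71% × 17% = 12.07% of Cobalt Shipping BV.
Aggregating (R1): 12.21% + 16.5% + 12.07% = 40.78%.
40.78% exceeds the 5% threshold, so Rosa is a related party to Cobalt Shipping BV.

Yes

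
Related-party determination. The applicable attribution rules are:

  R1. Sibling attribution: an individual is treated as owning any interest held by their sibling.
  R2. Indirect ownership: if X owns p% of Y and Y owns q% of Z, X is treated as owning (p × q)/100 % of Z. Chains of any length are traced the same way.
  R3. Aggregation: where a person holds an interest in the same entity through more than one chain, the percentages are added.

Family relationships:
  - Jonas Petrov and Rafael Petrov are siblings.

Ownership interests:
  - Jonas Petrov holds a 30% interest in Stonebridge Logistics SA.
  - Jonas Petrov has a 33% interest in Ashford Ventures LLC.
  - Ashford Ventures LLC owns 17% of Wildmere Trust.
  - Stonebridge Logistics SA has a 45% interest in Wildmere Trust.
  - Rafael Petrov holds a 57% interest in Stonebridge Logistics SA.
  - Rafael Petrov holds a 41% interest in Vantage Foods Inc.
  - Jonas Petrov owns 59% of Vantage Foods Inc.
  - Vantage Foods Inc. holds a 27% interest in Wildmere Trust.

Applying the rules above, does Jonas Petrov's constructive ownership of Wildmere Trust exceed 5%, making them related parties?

Yes

By sibling attribution (R1), Jonas Petrov is treated as also owning Rafael Petrov's interest in Vantage Foods Inc, giving 59% + 41% = 100%.
By sibling attribution (R1), Jonas Petrov is treated as also owning Rafael Petrov's interest in Stonebridge Logistics SA, giving 30% + 57% = 87%.
Chain via Vantage Foods Inc. (R2): 100% × 27% = 27% of Wildmere Trust.
Chain via Ashford Ventures LLC (R2): 33% × 17% = 5.61% of Wildmere Trust.
Chain via Stonebridge Logistics SA (R2): 87% × 45% = 39.15% of Wildmere Trust.
Aggregating (R3): 27% + 5.61% + 39.15% = 71.76%.
71.76% exceeds the 5% threshold, so Jonas is a related party to Wildmere Trust.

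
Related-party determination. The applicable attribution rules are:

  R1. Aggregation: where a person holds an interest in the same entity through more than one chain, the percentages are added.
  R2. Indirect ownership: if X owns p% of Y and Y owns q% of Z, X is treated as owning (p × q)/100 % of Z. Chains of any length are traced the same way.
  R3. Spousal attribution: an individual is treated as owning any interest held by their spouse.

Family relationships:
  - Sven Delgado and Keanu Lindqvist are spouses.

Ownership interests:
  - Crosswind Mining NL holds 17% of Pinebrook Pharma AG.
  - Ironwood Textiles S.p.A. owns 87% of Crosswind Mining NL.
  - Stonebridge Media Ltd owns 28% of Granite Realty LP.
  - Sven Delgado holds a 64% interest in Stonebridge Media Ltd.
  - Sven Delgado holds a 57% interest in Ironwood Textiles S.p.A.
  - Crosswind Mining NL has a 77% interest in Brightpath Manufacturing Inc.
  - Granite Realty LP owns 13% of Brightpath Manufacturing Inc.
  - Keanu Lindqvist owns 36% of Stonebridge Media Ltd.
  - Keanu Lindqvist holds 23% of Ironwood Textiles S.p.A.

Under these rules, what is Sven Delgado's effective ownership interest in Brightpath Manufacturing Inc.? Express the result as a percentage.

57.232%

By spousal attribution (R3), Sven Delgado is treated as also owning Keanu Lindqvist's interest in Stonebridge Media Ltd, giving 64% + 36% = 100%.
By spousal attribution (R3), Sven Delgado is treated as also owning Keanu Lindqvist's interest in Ironwood Textiles S.p.A, giving 57% + 23% = 80%.
Chain via Stonebridge Media Ltd → Granite Realty LP (R2): 100% × 28% × 13% = 3.64% of Brightpath Manufacturing Inc.
Chain via Ironwood Textiles S.p.A. → Crosswind Mining NL (R2): 80% × 87% × 77% = 53.592% of Brightpath Manufacturing Inc.
Aggregating (R1): 3.64% + 53.592% = 57.232%.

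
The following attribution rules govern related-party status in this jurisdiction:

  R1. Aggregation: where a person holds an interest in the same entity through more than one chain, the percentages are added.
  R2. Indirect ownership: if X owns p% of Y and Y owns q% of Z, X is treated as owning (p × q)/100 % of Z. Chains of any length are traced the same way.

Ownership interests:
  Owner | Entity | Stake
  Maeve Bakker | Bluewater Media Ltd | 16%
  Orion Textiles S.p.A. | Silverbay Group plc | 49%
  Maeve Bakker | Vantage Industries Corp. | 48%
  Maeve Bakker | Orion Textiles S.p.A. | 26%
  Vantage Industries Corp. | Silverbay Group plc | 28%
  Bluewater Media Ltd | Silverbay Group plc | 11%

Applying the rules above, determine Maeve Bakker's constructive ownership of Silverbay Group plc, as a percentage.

27.94%

Chain via Orion Textiles S.p.A. (R2): 26% × 49% = 12.74% of Silverbay Group plc.
Chain via Bluewater Media Ltd (R2): 16% × 11% = 1.76% of Silverbay Group plc.
Chain via Vantage Industries Corp. (R2): 48% × 28% = 13.44% of Silverbay Group plc.
Aggregating (R1): 12.74% + 1.76% + 13.44% = 27.94%.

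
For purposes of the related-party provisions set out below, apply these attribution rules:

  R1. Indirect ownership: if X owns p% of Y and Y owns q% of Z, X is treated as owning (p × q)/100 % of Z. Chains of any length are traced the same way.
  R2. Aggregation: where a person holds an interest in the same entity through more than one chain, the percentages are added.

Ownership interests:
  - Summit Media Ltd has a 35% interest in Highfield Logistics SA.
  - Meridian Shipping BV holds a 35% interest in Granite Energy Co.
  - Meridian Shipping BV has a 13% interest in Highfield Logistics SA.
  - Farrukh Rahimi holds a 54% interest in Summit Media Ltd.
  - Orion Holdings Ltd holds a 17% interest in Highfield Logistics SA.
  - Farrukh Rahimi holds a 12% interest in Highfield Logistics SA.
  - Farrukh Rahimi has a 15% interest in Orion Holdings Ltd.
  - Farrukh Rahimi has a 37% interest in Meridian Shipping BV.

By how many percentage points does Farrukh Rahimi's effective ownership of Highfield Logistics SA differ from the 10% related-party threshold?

Chain via Orion Holdings Ltd (R1): 15% × 17% = 2.55% of Highfield Logistics SA.
Chain via Meridian Shipping BV (R1): 37% × 13% = 4.81% of Highfield Logistics SA.
Chain via Summit Media Ltd (R1): 54% × 35% = 18.9% of Highfield Logistics SA.
Direct interest in Highfield Logistics SA: 12%.
Aggregating (R2): 2.55% + 4.81% + 18.9% + 12% = 38.26%.
38.26% exceeds the 10% threshold by 28.26 percentage points.

28.26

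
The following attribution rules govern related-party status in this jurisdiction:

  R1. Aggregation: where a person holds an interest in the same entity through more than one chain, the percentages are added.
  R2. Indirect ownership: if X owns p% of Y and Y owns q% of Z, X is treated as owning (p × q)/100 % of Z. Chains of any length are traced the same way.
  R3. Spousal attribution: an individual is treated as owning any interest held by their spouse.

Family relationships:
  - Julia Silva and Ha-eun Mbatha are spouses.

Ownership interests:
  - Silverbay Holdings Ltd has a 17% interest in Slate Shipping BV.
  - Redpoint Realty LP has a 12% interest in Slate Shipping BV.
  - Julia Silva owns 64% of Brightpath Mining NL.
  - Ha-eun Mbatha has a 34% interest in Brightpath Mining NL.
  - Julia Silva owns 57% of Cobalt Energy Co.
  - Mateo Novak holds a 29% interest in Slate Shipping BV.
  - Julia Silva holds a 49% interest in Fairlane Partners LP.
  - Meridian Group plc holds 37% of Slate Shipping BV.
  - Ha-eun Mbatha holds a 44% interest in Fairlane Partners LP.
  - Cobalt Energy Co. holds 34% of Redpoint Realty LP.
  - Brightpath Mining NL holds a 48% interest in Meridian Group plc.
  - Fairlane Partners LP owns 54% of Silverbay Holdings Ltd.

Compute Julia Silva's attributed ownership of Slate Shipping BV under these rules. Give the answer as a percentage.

28.2678%

By spousal attribution (R3), Julia Silva is treated as also owning Ha-eun Mbatha's interest in Fairlane Partners LP, giving 49% + 44% = 93%.
By spousal attribution (R3), Julia Silva is treated as also owning Ha-eun Mbatha's interest in Brightpath Mining NL, giving 64% + 34% = 98%.
Chain via Fairlane Partners LP → Silverbay Holdings Ltd (R2): 93% × 54% × 17% = 8.5374% of Slate Shipping BV.
Chain via Brightpath Mining NL → Meridian Group plc (R2): 98% × 48% × 37% = 17.4048% of Slate Shipping BV.
Chain via Cobalt Energy Co. → Redpoint Realty LP (R2): 57% × 34% × 12% = 2.3256% of Slate Shipping BV.
Aggregating (R1): 8.5374% + 17.4048% + 2.3256% = 28.2678%.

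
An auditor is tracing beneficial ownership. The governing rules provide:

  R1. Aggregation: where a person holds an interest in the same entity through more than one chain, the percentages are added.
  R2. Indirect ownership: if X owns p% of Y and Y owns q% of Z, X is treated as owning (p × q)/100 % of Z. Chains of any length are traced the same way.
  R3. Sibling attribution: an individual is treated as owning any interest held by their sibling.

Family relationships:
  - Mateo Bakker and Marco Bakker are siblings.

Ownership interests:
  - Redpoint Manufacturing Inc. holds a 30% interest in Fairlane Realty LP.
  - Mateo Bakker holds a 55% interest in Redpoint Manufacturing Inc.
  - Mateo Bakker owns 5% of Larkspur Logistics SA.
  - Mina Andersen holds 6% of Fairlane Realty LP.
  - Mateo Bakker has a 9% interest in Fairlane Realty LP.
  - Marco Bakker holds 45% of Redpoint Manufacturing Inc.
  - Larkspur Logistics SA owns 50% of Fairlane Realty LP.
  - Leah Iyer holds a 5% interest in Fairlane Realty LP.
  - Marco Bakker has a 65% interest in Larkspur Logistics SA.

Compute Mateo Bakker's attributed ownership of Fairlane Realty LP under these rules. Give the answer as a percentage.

By sibling attribution (R3), Mateo Bakker is treated as also owning Marco Bakker's interest in Larkspur Logistics SA, giving 5% + 65% = 70%.
By sibling attribution (R3), Mateo Bakker is treated as also owning Marco Bakker's interest in Redpoint Manufacturing Inc, giving 55% + 45% = 100%.
Chain via Larkspur Logistics SA (R2): 70% × 50% = 35% of Fairlane Realty LP.
Chain via Redpoint Manufacturing Inc. (R2): 100% × 30% = 30% of Fairlane Realty LP.
Direct interest in Fairlane Realty LP: 9%.
Aggregating (R1): 35% + 30% + 9% = 74%.

74%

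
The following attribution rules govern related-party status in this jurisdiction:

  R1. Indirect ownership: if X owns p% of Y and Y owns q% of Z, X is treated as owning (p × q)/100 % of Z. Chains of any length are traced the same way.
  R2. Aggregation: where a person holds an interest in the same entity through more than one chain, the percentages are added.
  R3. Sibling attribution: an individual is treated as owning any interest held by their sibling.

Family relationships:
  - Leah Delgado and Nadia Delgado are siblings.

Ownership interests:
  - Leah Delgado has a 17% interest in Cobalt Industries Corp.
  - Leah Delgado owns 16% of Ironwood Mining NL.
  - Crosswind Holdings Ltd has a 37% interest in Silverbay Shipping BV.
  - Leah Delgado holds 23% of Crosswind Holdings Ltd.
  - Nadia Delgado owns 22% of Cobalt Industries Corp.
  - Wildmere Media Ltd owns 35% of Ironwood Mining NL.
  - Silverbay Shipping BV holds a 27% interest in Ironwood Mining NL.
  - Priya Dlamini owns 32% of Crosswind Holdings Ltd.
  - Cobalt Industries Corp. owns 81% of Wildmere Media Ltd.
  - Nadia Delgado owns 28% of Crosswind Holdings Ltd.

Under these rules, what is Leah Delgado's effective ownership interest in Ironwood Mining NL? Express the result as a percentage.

By sibling attribution (R3), Leah Delgado is treated as also owning Nadia Delgado's interest in Crosswind Holdings Ltd, giving 23% + 28% = 51%.
By sibling attribution (R3), Leah Delgado is treated as also owning Nadia Delgado's interest in Cobalt Industries Corp, giving 17% + 22% = 39%.
Chain via Crosswind Holdings Ltd → Silverbay Shipping BV (R1): 51% × 37% × 27% = 5.0949% of Ironwood Mining NL.
Chain via Cobalt Industries Corp. → Wildmere Media Ltd (R1): 39% × 81% × 35% = 11.0565% of Ironwood Mining NL.
Direct interest in Ironwood Mining NL: 16%.
Aggregating (R2): 5.0949% + 11.0565% + 16% = 32.1514%.

32.1514%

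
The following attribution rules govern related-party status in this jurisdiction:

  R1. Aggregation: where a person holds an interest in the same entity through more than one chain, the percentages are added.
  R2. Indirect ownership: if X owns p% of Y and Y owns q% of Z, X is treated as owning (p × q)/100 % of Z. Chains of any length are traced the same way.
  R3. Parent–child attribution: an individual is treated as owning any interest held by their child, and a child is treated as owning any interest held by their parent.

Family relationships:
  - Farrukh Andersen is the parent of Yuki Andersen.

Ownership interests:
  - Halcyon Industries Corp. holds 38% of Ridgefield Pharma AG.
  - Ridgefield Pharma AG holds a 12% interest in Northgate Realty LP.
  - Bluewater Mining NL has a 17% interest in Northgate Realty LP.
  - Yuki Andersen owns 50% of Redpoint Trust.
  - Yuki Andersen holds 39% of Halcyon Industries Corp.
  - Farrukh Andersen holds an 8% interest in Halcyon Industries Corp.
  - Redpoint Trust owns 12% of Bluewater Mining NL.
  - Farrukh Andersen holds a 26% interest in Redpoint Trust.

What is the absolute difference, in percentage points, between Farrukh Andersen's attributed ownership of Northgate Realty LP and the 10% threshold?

6.3064

By parent–child attribution (R3), Farrukh Andersen is treated as also owning Yuki Andersen's interest in Halcyon Industries Corp, giving 8% + 39% = 47%.
By parent–child attribution (R3), Farrukh Andersen is treated as also owning Yuki Andersen's interest in Redpoint Trust, giving 26% + 50% = 76%.
Chain via Halcyon Industries Corp. → Ridgefield Pharma AG (R2): 47% × 38% × 12% = 2.1432% of Northgate Realty LP.
Chain via Redpoint Trust → Bluewater Mining NL (R2): 76% × 12% × 17% = 1.5504% of Northgate Realty LP.
Aggregating (R1): 2.1432% + 1.5504% = 3.6936%.
3.6936% falls short of the 10% threshold by 6.3064 percentage points.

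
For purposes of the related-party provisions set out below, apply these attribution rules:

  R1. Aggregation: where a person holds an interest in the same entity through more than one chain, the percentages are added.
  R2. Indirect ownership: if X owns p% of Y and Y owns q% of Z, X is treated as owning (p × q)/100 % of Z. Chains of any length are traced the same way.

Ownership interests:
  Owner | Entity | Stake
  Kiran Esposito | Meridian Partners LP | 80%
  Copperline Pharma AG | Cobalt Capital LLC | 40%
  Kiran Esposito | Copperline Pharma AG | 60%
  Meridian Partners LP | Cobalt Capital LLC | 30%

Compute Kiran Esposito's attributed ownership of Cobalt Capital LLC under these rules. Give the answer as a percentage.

48%

Chain via Meridian Partners LP (R2): 80% × 30% = 24% of Cobalt Capital LLC.
Chain via Copperline Pharma AG (R2): 60% × 40% = 24% of Cobalt Capital LLC.
Aggregating (R1): 24% + 24% = 48%.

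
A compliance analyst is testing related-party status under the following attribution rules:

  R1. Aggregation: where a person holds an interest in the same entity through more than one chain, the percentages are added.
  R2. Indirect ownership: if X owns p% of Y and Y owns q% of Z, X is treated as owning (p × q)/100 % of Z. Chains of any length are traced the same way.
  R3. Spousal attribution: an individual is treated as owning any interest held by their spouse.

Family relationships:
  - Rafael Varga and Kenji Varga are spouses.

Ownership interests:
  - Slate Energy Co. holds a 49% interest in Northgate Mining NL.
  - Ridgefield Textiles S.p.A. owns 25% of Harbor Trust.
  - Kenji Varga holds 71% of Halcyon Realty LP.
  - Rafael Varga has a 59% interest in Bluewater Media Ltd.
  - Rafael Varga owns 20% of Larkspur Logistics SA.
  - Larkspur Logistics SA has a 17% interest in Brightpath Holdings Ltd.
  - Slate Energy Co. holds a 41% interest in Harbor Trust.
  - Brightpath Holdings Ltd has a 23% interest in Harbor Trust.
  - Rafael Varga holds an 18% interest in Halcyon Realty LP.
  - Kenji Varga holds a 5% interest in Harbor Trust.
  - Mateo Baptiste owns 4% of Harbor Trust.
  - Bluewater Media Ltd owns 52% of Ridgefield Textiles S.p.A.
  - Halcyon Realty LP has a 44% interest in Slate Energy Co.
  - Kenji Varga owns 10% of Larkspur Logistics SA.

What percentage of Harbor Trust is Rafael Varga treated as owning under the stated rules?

By spousal attribution (R3), Rafael Varga is treated as also owning Kenji Varga's interest in Larkspur Logistics SA, giving 20% + 10% = 30%.
By spousal attribution (R3), Rafael Varga is treated as also owning Kenji Varga's interest in Halcyon Realty LP, giving 18% + 71% = 89%.
By spousal attribution (R3), Rafael Varga is treated as owning Kenji Varga's 5% interest in Harbor Trust.
Chain via Bluewater Media Ltd → Ridgefield Textiles S.p.A. (R2): 59% × 52% × 25% = 7.67% of Harbor Trust.
Chain via Larkspur Logistics SA → Brightpath Holdings Ltd (R2): 30% × 17% × 23% = 1.173% of Harbor Trust.
Chain via Halcyon Realty LP → Slate Energy Co. (R2): 89% × 44% × 41% = 16.0556% of Harbor Trust.
Direct interest in Harbor Trust: 5%.
Aggregating (R1): 7.67% + 1.173% + 16.0556% + 5% = 29.8986%.

29.8986%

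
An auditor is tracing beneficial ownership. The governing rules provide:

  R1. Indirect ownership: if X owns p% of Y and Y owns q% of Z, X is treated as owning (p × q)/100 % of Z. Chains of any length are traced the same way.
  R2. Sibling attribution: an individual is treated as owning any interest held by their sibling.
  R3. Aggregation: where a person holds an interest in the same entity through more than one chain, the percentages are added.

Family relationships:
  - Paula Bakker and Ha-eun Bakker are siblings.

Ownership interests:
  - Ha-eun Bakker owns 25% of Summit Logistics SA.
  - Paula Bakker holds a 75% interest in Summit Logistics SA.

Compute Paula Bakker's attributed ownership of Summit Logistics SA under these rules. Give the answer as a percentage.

By sibling attribution (R2), Paula Bakker is treated as also owning Ha-eun Bakker's interest in Summit Logistics SA, giving 75% + 25% = 100%.
Direct interest in Summit Logistics SA: 100%.

100%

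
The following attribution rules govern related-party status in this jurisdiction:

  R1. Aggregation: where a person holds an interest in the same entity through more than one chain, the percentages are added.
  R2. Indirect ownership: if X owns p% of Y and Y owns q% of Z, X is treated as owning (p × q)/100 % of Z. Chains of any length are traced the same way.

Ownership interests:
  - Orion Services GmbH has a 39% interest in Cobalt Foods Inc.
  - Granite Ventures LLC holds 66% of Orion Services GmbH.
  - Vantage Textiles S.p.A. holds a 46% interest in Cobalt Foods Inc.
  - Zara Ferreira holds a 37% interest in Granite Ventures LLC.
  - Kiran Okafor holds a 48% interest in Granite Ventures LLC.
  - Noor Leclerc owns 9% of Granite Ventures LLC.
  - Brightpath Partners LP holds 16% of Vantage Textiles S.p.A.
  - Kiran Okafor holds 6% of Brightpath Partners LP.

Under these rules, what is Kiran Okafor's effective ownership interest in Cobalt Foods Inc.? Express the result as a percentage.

12.7968%

Chain via Brightpath Partners LP → Vantage Textiles S.p.A. (R2): 6% × 16% × 46% = 0.4416% of Cobalt Foods Inc.
Chain via Granite Ventures LLC → Orion Services GmbH (R2): 48% × 66% × 39% = 12.3552% of Cobalt Foods Inc.
Aggregating (R1): 0.4416% + 12.3552% = 12.7968%.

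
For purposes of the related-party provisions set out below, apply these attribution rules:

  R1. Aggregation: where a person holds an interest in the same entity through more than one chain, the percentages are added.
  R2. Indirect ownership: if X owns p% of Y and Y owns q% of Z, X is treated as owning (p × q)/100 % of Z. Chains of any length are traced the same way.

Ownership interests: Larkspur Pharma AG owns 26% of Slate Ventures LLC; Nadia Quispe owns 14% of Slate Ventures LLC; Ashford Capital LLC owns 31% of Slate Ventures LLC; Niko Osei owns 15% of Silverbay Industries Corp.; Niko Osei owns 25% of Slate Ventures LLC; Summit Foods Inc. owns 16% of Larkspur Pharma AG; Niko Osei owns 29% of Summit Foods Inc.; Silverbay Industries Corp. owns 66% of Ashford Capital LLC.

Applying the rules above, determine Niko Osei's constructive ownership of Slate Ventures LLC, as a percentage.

29.2754%

Chain via Silverbay Industries Corp. → Ashford Capital LLC (R2): 15% × 66% × 31% = 3.069% of Slate Ventures LLC.
Chain via Summit Foods Inc. → Larkspur Pharma AG (R2): 29% × 16% × 26% = 1.2064% of Slate Ventures LLC.
Direct interest in Slate Ventures LLC: 25%.
Aggregating (R1): 3.069% + 1.2064% + 25% = 29.2754%.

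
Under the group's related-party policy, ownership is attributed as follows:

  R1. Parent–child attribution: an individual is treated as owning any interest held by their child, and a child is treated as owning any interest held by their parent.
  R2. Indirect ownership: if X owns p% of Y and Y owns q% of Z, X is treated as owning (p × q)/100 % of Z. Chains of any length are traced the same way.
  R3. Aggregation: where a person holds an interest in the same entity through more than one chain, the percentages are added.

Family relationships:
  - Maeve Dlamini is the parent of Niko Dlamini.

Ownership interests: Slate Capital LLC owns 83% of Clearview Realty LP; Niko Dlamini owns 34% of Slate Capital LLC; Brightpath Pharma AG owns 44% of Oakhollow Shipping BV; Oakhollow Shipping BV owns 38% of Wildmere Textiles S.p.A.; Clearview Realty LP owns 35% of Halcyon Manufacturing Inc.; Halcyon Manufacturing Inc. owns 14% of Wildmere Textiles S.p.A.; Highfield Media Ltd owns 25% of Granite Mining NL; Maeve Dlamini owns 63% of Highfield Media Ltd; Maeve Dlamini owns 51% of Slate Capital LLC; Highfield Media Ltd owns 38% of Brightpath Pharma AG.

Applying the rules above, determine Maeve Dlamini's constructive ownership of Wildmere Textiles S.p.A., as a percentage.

7.459718%

By parent–child attribution (R1), Maeve Dlamini is treated as also owning Niko Dlamini's interest in Slate Capital LLC, giving 51% + 34% = 85%.
Chain via Slate Capital LLC → Clearview Realty LP → Halcyon Manufacturing Inc. (R2): 85% × 83% × 35% × 14% = 3.45695% of Wildmere Textiles S.p.A.
Chain via Highfield Media Ltd → Brightpath Pharma AG → Oakhollow Shipping BV (R2): 63% × 38% × 44% × 38% = 4.002768% of Wildmere Textiles S.p.A.
Aggregating (R3): 3.45695% + 4.002768% = 7.459718%.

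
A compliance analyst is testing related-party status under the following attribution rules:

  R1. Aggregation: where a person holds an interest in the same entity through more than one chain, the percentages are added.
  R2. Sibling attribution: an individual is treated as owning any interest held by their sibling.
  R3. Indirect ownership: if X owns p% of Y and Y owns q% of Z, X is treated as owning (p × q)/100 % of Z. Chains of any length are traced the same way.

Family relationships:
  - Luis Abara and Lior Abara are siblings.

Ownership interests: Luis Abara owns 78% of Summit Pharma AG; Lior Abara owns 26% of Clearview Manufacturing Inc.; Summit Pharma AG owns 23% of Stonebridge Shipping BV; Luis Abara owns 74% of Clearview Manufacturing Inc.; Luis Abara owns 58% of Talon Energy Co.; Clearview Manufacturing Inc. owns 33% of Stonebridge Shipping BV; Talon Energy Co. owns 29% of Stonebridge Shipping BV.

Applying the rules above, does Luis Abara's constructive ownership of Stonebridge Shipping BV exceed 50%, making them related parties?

Yes

By sibling attribution (R2), Luis Abara is treated as also owning Lior Abara's interest in Clearview Manufacturing Inc, giving 74% + 26% = 100%.
Chain via Summit Pharma AG (R3): 78% × 23% = 17.94% of Stonebridge Shipping BV.
Chain via Clearview Manufacturing Inc. (R3): 100% × 33% = 33% of Stonebridge Shipping BV.
Chain via Talon Energy Co. (R3): 58% × 29% = 16.82% of Stonebridge Shipping BV.
Aggregating (R1): 17.94% + 33% + 16.82% = 67.76%.
67.76% exceeds the 50% threshold, so Luis is a related party to Stonebridge Shipping BV.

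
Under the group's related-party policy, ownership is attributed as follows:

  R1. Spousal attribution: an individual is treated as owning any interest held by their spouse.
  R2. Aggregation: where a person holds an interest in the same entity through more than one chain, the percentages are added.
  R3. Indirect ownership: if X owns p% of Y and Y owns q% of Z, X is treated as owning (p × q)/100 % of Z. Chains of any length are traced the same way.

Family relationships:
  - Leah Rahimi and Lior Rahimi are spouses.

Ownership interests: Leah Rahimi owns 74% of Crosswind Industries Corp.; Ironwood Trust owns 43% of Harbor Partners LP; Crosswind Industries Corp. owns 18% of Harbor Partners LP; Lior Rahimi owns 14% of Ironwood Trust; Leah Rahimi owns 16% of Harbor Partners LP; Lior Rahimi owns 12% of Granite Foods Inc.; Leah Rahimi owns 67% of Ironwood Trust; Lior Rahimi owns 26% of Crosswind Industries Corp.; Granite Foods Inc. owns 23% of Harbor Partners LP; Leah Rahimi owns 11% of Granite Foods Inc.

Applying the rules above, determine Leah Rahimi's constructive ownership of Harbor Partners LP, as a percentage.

By spousal attribution (R1), Leah Rahimi is treated as also owning Lior Rahimi's interest in Ironwood Trust, giving 67% + 14% = 81%.
By spousal attribution (R1), Leah Rahimi is treated as also owning Lior Rahimi's interest in Granite Foods Inc, giving 11% + 12% = 23%.
By spousal attribution (R1), Leah Rahimi is treated as also owning Lior Rahimi's interest in Crosswind Industries Corp, giving 74% + 26% = 100%.
Chain via Ironwood Trust (R3): 81% × 43% = 34.83% of Harbor Partners LP.
Chain via Granite Foods Inc. (R3): 23% × 23% = 5.29% of Harbor Partners LP.
Chain via Crosswind Industries Corp. (R3): 100% × 18% = 18% of Harbor Partners LP.
Direct interest in Harbor Partners LP: 16%.
Aggregating (R2): 34.83% + 5.29% + 18% + 16% = 74.12%.

74.12%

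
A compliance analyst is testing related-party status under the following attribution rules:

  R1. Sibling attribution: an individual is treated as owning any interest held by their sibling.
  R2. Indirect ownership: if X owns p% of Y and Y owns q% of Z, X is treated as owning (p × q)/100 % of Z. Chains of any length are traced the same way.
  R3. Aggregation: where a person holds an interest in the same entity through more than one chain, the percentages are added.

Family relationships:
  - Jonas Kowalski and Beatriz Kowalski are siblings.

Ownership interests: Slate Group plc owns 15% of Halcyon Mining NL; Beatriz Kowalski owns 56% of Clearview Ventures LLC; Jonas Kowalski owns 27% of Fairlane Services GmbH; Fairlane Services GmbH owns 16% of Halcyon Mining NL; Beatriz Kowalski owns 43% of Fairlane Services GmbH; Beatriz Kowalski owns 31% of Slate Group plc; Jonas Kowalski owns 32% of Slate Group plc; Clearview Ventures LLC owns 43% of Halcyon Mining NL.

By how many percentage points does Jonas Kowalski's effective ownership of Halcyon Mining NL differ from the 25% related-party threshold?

By sibling attribution (R1), Jonas Kowalski is treated as also owning Beatriz Kowalski's interest in Fairlane Services GmbH, giving 27% + 43% = 70%.
By sibling attribution (R1), Jonas Kowalski is treated as also owning Beatriz Kowalski's interest in Slate Group plc, giving 32% + 31% = 63%.
By sibling attribution (R1), Jonas Kowalski is treated as owning Beatriz Kowalski's 56% interest in Clearview Ventures LLC.
Chain via Fairlane Services GmbH (R2): 70% × 16% = 11.2% of Halcyon Mining NL.
Chain via Slate Group plc (R2): 63% × 15% = 9.45% of Halcyon Mining NL.
Chain via Clearview Ventures LLC (R2): 56% × 43% = 24.08% of Halcyon Mining NL.
Aggregating (R3): 11.2% + 9.45% + 24.08% = 44.73%.
44.73% exceeds the 25% threshold by 19.73 percentage points.

19.73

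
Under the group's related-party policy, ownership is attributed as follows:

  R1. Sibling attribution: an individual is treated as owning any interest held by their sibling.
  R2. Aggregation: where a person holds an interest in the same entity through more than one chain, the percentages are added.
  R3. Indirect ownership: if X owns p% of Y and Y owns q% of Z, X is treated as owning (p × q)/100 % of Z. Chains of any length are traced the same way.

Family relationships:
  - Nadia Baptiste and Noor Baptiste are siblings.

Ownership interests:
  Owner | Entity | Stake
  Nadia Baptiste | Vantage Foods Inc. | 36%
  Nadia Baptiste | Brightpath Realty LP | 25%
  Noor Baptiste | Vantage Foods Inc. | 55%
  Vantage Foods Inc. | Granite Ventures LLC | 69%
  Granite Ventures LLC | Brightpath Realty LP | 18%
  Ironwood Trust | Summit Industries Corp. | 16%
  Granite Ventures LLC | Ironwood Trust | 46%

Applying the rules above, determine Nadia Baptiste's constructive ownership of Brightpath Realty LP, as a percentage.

36.3022%

By sibling attribution (R1), Nadia Baptiste is treated as also owning Noor Baptiste's interest in Vantage Foods Inc, giving 36% + 55% = 91%.
Chain via Vantage Foods Inc. → Granite Ventures LLC (R3): 91% × 69% × 18% = 11.3022% of Brightpath Realty LP.
Direct interest in Brightpath Realty LP: 25%.
Aggregating (R2): 11.3022% + 25% = 36.3022%.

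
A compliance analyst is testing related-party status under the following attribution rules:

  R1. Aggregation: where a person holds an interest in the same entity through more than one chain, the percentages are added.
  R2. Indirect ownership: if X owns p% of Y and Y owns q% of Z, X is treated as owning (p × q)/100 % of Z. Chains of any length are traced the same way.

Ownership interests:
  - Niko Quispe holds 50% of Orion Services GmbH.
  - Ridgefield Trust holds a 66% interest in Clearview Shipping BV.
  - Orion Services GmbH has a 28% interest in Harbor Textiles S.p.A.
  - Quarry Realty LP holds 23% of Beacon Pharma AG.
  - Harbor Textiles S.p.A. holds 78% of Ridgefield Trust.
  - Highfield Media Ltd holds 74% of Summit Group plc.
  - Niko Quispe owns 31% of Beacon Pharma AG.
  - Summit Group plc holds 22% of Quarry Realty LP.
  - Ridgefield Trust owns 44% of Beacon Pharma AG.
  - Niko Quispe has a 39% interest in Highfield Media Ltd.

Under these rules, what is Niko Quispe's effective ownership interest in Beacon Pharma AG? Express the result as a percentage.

Chain via Highfield Media Ltd → Summit Group plc → Quarry Realty LP (R2): 39% × 74% × 22% × 23% = 1.460316% of Beacon Pharma AG.
Chain via Orion Services GmbH → Harbor Textiles S.p.A. → Ridgefield Trust (R2): 50% × 28% × 78% × 44% = 4.8048% of Beacon Pharma AG.
Direct interest in Beacon Pharma AG: 31%.
Aggregating (R1): 1.460316% + 4.8048% + 31% = 37.265116%.

37.265116%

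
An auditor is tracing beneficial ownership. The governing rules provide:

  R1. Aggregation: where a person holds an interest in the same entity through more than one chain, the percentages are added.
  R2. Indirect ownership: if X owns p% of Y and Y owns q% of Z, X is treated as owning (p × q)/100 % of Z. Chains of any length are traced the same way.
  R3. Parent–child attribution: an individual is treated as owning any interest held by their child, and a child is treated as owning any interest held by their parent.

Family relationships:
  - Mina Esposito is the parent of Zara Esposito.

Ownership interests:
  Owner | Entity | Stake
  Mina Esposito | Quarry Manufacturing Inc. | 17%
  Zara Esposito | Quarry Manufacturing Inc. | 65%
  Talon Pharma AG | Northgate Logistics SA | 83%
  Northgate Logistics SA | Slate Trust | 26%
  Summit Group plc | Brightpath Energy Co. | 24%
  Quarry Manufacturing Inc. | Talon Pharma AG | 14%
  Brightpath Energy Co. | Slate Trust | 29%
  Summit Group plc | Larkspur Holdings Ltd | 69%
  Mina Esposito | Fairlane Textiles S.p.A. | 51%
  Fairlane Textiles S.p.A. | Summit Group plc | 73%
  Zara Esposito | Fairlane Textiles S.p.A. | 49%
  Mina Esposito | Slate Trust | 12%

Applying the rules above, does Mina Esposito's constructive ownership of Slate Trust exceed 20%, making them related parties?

No

By parent–child attribution (R3), Mina Esposito is treated as also owning Zara Esposito's interest in Quarry Manufacturing Inc, giving 17% + 65% = 82%.
By parent–child attribution (R3), Mina Esposito is treated as also owning Zara Esposito's interest in Fairlane Textiles S.p.A, giving 51% + 49% = 100%.
Chain via Quarry Manufacturing Inc. → Talon Pharma AG → Northgate Logistics SA (R2): 82% × 14% × 83% × 26% = 2.477384% of Slate Trust.
Chain via Fairlane Textiles S.p.A. → Summit Group plc → Brightpath Energy Co. (R2): 100% × 73% × 24% × 29% = 5.0808% of Slate Trust.
Direct interest in Slate Trust: 12%.
Aggregating (R1): 2.477384% + 5.0808% + 12% = 19.558184%.
19.558184% does not exceed the 20% threshold, so Mina is not a related party to Slate Trust.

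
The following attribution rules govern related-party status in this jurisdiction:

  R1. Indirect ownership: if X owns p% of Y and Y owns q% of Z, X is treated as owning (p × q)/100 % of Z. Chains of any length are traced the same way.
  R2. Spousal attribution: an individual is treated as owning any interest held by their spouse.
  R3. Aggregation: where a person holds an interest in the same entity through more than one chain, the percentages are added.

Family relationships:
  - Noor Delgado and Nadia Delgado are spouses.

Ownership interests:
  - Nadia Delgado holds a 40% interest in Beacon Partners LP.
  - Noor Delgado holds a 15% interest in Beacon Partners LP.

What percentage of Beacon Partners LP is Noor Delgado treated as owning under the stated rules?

55%

By spousal attribution (R2), Noor Delgado is treated as also owning Nadia Delgado's interest in Beacon Partners LP, giving 15% + 40% = 55%.
Direct interest in Beacon Partners LP: 55%.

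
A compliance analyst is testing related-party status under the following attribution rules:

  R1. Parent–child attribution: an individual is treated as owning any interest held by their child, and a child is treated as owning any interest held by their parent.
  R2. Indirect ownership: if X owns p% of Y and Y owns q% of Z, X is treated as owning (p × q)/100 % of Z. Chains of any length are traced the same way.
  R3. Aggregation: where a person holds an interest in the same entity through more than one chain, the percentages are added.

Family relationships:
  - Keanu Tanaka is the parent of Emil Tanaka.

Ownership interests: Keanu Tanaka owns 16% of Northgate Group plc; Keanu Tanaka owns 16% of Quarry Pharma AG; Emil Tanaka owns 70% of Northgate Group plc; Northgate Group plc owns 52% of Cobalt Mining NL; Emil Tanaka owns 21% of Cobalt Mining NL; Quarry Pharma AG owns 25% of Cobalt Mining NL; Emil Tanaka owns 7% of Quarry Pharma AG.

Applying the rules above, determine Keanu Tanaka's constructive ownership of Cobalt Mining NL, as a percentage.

71.47%

By parent–child attribution (R1), Keanu Tanaka is treated as also owning Emil Tanaka's interest in Northgate Group plc, giving 16% + 70% = 86%.
By parent–child attribution (R1), Keanu Tanaka is treated as also owning Emil Tanaka's interest in Quarry Pharma AG, giving 16% + 7% = 23%.
By parent–child attribution (R1), Keanu Tanaka is treated as owning Emil Tanaka's 21% interest in Cobalt Mining NL.
Chain via Northgate Group plc (R2): 86% × 52% = 44.72% of Cobalt Mining NL.
Chain via Quarry Pharma AG (R2): 23% × 25% = 5.75% of Cobalt Mining NL.
Direct interest in Cobalt Mining NL: 21%.
Aggregating (R3): 44.72% + 5.75% + 21% = 71.47%.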